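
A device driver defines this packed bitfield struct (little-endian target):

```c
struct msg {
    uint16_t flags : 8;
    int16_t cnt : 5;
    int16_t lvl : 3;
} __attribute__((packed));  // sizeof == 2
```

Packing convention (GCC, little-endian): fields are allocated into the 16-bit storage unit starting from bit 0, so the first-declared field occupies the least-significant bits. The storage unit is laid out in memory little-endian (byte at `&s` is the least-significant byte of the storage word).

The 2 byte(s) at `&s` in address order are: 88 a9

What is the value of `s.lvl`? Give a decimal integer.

[0]=0x88 [1]=0xa9 (little-endian) → word 0xa988
flags:8 @ bit 0 → (0xa988>>0)&0xff = 0x88
cnt:5 @ bit 8 → (0xa988>>8)&0x1f = 0x9
lvl:3 @ bit 13 → (0xa988>>13)&0x7 = 0x5  ←
lvl signed 3b, MSB=1: 5 - 8 = -3

-3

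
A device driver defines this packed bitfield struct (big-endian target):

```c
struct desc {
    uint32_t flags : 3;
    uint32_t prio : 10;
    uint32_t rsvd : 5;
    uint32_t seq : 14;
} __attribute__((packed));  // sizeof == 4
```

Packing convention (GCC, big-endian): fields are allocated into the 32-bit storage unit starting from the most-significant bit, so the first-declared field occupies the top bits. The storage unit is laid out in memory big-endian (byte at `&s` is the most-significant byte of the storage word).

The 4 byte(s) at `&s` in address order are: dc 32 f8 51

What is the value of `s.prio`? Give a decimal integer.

902

[0]=0xdc [1]=0x32 [2]=0xf8 [3]=0x51 (big-endian) → word 0xdc32f851
flags [29+:3] = (word>>29) & 0x7 = 6
prio [19+:10] = (word>>19) & 0x3ff = 902  ←
rsvd [14+:5] = (word>>14) & 0x1f = 11
seq [0+:14] = (word>>0) & 0x3fff = 14417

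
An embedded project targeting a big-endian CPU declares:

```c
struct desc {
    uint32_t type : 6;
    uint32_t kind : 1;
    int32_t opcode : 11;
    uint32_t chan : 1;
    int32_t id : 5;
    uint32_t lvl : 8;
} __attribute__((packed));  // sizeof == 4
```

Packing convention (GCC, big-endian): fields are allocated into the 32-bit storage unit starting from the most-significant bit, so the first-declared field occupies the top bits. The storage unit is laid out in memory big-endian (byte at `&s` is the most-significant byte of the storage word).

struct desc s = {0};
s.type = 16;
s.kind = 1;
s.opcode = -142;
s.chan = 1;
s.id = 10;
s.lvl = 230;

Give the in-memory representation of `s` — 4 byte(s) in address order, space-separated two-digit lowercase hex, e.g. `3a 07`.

43 dc aa e6

type:6 = 16 → 0x10 << 26 → word 0x40000000
kind:1 = 1 → 0x1 << 25 → word 0x42000000
opcode:11 = -142 → 0x772 << 14 → word 0x43dc8000
chan:1 = 1 → 0x1 << 13 → word 0x43dca000
id:5 = 10 → 0xa << 8 → word 0x43dcaa00
lvl:8 = 230 → 0xe6 << 0 → word 0x43dcaae6
word = 0x43dcaae6 → big-endian bytes:
  [0]=0x43  [1]=0xdc  [2]=0xaa  [3]=0xe6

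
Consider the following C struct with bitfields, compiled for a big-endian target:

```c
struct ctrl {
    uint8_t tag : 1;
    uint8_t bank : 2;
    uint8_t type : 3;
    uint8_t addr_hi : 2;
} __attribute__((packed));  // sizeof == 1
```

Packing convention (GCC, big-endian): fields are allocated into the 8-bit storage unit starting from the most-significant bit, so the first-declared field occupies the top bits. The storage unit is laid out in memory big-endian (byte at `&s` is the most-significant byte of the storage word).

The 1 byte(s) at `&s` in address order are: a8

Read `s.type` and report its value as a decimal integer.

2

[0]=0xa8 (big-endian) → word 0xa8
tag [7+:1] = (word>>7) & 0x1 = 1
bank [5+:2] = (word>>5) & 0x3 = 1
type [2+:3] = (word>>2) & 0x7 = 2  ←
addr_hi [0+:2] = (word>>0) & 0x3 = 0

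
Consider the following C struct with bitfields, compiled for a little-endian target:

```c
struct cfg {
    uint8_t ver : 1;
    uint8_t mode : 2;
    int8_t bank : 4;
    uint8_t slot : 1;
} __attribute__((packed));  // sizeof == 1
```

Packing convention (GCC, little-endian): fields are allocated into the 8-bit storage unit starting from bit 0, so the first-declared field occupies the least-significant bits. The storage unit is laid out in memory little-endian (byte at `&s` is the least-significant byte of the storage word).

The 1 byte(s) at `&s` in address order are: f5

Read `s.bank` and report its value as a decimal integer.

-2

[0]=0xf5 (little-endian) → word 0xf5
ver:1 @ bit 0 → (0xf5>>0)&0x1 = 0x1
mode:2 @ bit 1 → (0xf5>>1)&0x3 = 0x2
bank:4 @ bit 3 → (0xf5>>3)&0xf = 0xe  ←
slot:1 @ bit 7 → (0xf5>>7)&0x1 = 0x1
bank signed 4b, MSB=1: 14 - 16 = -2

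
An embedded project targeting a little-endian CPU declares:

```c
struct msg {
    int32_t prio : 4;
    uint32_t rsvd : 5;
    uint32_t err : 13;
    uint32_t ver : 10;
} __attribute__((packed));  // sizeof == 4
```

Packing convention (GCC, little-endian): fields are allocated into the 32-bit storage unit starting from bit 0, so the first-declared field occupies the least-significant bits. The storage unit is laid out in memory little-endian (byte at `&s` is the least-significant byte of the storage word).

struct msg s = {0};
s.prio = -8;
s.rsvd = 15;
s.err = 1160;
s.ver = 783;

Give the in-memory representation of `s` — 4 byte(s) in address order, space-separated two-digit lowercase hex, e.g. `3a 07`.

f8 10 c9 c3

prio:4 = -8 → 0x8 << 0 → word 0x00000008
rsvd:5 = 15 → 0xf << 4 → word 0x000000f8
err:13 = 1160 → 0x488 << 9 → word 0x000910f8
ver:10 = 783 → 0x30f << 22 → word 0xc3c910f8
word = 0xc3c910f8 → little-endian bytes:
  [0]=0xf8  [1]=0x10  [2]=0xc9  [3]=0xc3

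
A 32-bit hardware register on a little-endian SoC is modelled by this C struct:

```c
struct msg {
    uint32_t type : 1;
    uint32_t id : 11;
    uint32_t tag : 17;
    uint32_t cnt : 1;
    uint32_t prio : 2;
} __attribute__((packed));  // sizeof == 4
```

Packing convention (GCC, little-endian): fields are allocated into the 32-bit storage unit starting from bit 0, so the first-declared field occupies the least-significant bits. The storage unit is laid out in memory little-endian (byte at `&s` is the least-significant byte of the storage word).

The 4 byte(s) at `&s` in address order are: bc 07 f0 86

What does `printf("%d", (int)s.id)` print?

990

[0]=0xbc [1]=0x07 [2]=0xf0 [3]=0x86 (little-endian) → word 0x86f007bc
type:1 @ bit 0 → (0x86f007bc>>0)&0x1 = 0x0
id:11 @ bit 1 → (0x86f007bc>>1)&0x7ff = 0x3de  ←
tag:17 @ bit 12 → (0x86f007bc>>12)&0x1ffff = 0x6f00
cnt:1 @ bit 29 → (0x86f007bc>>29)&0x1 = 0x0
prio:2 @ bit 30 → (0x86f007bc>>30)&0x3 = 0x2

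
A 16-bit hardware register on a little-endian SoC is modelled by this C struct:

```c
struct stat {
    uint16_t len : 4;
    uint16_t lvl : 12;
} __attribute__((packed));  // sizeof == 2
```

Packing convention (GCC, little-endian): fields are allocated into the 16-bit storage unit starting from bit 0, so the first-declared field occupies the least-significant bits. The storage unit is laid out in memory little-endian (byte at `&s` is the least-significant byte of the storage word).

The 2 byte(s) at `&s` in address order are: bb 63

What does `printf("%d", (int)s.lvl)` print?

1595

[0]=0xbb [1]=0x63 (little-endian) → word 0x63bb
len:4 @ bit 0 → (0x63bb>>0)&0xf = 0xb
lvl:12 @ bit 4 → (0x63bb>>4)&0xfff = 0x63b  ←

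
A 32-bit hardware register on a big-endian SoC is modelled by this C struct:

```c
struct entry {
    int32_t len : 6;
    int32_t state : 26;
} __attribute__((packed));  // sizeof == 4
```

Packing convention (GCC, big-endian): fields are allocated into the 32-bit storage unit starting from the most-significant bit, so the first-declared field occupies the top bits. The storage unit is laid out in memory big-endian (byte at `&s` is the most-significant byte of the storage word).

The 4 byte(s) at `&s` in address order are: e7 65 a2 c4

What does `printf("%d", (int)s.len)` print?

[0]=0xe7 [1]=0x65 [2]=0xa2 [3]=0xc4 (big-endian) → word 0xe765a2c4
len [26+:6] = (word>>26) & 0x3f = 57  ←
state [0+:26] = (word>>0) & 0x3ffffff = 56992452
len signed 6b, MSB=1: 57 - 64 = -7

-7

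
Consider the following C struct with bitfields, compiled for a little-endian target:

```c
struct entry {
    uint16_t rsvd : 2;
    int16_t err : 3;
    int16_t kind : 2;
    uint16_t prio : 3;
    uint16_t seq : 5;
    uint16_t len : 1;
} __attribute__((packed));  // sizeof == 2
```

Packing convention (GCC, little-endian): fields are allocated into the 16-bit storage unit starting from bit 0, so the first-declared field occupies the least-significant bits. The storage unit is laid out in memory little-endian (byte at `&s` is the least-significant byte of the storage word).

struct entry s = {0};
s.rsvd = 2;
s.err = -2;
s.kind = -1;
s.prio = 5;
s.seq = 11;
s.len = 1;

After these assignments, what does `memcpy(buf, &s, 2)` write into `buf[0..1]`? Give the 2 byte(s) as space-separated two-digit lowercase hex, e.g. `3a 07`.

[0+:2] rsvd=2 & 0x3 = 0x2; word=0x0002
[2+:3] err=-2 & 0x7 = 0x6; word=0x001a
[5+:2] kind=-1 & 0x3 = 0x3; word=0x007a
[7+:3] prio=5 & 0x7 = 0x5; word=0x02fa
[10+:5] seq=11 & 0x1f = 0xb; word=0x2efa
[15+:1] len=1 & 0x1 = 0x1; word=0xaefa
word = 0xaefa → little-endian bytes:
  [0]=0xfa  [1]=0xae

fa ae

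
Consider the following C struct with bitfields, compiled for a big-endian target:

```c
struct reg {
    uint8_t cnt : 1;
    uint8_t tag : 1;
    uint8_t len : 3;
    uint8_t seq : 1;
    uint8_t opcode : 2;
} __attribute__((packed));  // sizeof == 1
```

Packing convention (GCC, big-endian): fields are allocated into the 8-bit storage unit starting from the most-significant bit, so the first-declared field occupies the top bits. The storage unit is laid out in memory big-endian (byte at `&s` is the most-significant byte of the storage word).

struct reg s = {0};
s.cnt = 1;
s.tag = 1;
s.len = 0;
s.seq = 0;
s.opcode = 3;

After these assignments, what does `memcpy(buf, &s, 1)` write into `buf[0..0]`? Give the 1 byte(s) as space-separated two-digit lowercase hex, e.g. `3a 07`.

c3

cnt (1b) val=1 bits=0x1 at bit 7: 0x80
tag (1b) val=1 bits=0x1 at bit 6: 0xc0
len (3b) val=0 bits=0x0 at bit 3: 0xc0
seq (1b) val=0 bits=0x0 at bit 2: 0xc0
opcode (2b) val=3 bits=0x3 at bit 0: 0xc3
word = 0xc3 → big-endian bytes:
  [0]=0xc3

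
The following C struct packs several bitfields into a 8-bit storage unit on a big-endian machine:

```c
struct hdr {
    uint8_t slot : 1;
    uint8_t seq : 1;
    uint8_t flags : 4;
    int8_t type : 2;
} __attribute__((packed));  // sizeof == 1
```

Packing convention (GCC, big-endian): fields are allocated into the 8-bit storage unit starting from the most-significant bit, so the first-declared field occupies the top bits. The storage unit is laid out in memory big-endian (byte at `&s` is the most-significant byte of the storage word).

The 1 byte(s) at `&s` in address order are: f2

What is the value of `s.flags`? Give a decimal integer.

[0]=0xf2 (big-endian) → word 0xf2
slot [7+:1] = (word>>7) & 0x1 = 1
seq [6+:1] = (word>>6) & 0x1 = 1
flags [2+:4] = (word>>2) & 0xf = 12  ←
type [0+:2] = (word>>0) & 0x3 = 2

12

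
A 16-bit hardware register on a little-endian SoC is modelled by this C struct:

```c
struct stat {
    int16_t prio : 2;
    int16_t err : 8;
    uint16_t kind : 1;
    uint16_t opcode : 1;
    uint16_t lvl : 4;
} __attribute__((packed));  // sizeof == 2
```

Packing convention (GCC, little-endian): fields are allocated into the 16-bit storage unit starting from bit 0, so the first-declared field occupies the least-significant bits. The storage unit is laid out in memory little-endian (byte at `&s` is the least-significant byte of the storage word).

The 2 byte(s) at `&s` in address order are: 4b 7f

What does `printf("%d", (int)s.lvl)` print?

[0]=0x4b [1]=0x7f (little-endian) → word 0x7f4b
prio:2 @ bit 0 → (0x7f4b>>0)&0x3 = 0x3
err:8 @ bit 2 → (0x7f4b>>2)&0xff = 0xd2
kind:1 @ bit 10 → (0x7f4b>>10)&0x1 = 0x1
opcode:1 @ bit 11 → (0x7f4b>>11)&0x1 = 0x1
lvl:4 @ bit 12 → (0x7f4b>>12)&0xf = 0x7  ←

7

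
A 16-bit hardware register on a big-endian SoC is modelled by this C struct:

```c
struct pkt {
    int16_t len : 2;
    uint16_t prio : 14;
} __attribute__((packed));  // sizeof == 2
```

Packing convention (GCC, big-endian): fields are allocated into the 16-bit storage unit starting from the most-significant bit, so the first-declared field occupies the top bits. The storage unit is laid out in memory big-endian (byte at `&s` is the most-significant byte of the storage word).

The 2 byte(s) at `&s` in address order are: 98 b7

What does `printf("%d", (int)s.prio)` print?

6327

[0]=0x98 [1]=0xb7 (big-endian) → word 0x98b7
len:2 @ bit 14 → (0x98b7>>14)&0x3 = 0x2
prio:14 @ bit 0 → (0x98b7>>0)&0x3fff = 0x18b7  ←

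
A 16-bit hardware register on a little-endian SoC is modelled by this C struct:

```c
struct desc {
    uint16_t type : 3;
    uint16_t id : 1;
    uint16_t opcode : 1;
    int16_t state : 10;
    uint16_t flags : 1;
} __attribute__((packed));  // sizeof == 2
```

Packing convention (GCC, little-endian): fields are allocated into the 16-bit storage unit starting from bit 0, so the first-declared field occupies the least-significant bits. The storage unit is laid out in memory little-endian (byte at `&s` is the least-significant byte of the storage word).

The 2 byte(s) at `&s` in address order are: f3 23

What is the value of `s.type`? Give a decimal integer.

3

[0]=0xf3 [1]=0x23 (little-endian) → word 0x23f3
type:3 @ bit 0 → (0x23f3>>0)&0x7 = 0x3  ←
id:1 @ bit 3 → (0x23f3>>3)&0x1 = 0x0
opcode:1 @ bit 4 → (0x23f3>>4)&0x1 = 0x1
state:10 @ bit 5 → (0x23f3>>5)&0x3ff = 0x11f
flags:1 @ bit 15 → (0x23f3>>15)&0x1 = 0x0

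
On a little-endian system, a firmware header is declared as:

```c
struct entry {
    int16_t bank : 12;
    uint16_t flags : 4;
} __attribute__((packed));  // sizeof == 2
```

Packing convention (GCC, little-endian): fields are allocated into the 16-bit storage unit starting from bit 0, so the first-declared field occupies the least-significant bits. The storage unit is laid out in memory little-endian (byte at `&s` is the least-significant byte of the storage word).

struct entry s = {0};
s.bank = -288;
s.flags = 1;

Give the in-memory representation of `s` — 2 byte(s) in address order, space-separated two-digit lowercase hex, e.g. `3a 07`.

bank:12 = -288 → 0xee0 << 0 → word 0x0ee0
flags:4 = 1 → 0x1 << 12 → word 0x1ee0
word = 0x1ee0 → little-endian bytes:
  [0]=0xe0  [1]=0x1e

e0 1e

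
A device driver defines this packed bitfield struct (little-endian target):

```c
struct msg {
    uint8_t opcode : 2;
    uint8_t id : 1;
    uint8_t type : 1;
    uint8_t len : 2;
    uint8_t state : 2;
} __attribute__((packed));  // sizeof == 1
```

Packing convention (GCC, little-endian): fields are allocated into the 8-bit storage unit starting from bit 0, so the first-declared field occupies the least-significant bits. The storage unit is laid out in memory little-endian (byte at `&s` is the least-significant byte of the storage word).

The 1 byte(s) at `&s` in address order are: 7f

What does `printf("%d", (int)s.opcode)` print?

[0]=0x7f (little-endian) → word 0x7f
opcode [0+:2] = (word>>0) & 0x3 = 3  ←
id [2+:1] = (word>>2) & 0x1 = 1
type [3+:1] = (word>>3) & 0x1 = 1
len [4+:2] = (word>>4) & 0x3 = 3
state [6+:2] = (word>>6) & 0x3 = 1

3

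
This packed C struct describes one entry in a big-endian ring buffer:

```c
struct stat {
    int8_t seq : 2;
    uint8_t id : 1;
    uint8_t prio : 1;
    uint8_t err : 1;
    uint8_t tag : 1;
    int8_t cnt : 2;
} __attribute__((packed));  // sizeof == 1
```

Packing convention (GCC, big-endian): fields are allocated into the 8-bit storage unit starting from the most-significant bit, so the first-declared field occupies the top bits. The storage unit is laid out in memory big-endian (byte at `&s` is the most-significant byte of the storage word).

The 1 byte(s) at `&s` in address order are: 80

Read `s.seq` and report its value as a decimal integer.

[0]=0x80 (big-endian) → word 0x80
seq [6+:2] = (word>>6) & 0x3 = 2  ←
id [5+:1] = (word>>5) & 0x1 = 0
prio [4+:1] = (word>>4) & 0x1 = 0
err [3+:1] = (word>>3) & 0x1 = 0
tag [2+:1] = (word>>2) & 0x1 = 0
cnt [0+:2] = (word>>0) & 0x3 = 0
seq signed 2b, MSB=1: 2 - 4 = -2

-2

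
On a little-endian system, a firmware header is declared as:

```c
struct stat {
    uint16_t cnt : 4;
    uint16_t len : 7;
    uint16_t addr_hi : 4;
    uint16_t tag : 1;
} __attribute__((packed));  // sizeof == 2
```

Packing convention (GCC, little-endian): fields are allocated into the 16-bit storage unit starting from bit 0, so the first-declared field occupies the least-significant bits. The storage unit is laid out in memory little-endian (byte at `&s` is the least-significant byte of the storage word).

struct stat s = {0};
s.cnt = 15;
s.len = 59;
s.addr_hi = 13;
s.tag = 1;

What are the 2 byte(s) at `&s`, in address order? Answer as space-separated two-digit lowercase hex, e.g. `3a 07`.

bf eb

cnt (4b) val=15 bits=0xf at bit 0: 0x000f
len (7b) val=59 bits=0x3b at bit 4: 0x03bf
addr_hi (4b) val=13 bits=0xd at bit 11: 0x6bbf
tag (1b) val=1 bits=0x1 at bit 15: 0xebbf
word = 0xebbf → little-endian bytes:
  [0]=0xbf  [1]=0xeb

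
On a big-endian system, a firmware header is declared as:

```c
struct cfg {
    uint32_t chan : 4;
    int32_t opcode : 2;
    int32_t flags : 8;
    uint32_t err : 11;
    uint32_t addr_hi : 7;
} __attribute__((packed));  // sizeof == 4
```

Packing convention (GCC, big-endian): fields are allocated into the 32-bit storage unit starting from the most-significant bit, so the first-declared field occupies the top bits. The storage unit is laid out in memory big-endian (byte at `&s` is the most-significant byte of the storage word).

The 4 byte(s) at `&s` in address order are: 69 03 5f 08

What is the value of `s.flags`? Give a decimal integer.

[0]=0x69 [1]=0x03 [2]=0x5f [3]=0x08 (big-endian) → word 0x69035f08
chan:4 @ bit 28 → (0x69035f08>>28)&0xf = 0x6
opcode:2 @ bit 26 → (0x69035f08>>26)&0x3 = 0x2
flags:8 @ bit 18 → (0x69035f08>>18)&0xff = 0x40  ←
err:11 @ bit 7 → (0x69035f08>>7)&0x7ff = 0x6be
addr_hi:7 @ bit 0 → (0x69035f08>>0)&0x7f = 0x8
flags signed 8b, MSB=0: value = 64

64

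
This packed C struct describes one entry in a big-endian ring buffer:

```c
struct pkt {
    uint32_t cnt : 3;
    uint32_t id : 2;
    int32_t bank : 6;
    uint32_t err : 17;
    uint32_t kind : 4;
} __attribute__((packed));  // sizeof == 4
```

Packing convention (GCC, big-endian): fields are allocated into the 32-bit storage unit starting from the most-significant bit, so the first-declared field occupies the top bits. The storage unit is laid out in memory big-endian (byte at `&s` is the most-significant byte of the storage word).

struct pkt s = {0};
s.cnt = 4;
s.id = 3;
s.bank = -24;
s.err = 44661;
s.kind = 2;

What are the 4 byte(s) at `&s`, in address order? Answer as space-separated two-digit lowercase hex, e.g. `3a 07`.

9d 0a e7 52

cnt:3 = 4 → 0x4 << 29 → word 0x80000000
id:2 = 3 → 0x3 << 27 → word 0x98000000
bank:6 = -24 → 0x28 << 21 → word 0x9d000000
err:17 = 44661 → 0xae75 << 4 → word 0x9d0ae750
kind:4 = 2 → 0x2 << 0 → word 0x9d0ae752
word = 0x9d0ae752 → big-endian bytes:
  [0]=0x9d  [1]=0x0a  [2]=0xe7  [3]=0x52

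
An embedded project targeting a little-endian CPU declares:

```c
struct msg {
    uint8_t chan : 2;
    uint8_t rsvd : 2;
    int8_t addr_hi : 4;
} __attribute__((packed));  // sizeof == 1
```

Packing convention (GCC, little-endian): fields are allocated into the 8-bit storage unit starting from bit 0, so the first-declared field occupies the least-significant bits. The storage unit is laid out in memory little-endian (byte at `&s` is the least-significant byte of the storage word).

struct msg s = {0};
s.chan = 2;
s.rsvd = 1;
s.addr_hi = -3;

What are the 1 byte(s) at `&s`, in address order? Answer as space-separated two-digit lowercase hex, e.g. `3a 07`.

chan (2b) val=2 bits=0x2 at bit 0: 0x02
rsvd (2b) val=1 bits=0x1 at bit 2: 0x06
addr_hi (4b) val=-3 bits=0xd at bit 4: 0xd6
word = 0xd6 → little-endian bytes:
  [0]=0xd6

d6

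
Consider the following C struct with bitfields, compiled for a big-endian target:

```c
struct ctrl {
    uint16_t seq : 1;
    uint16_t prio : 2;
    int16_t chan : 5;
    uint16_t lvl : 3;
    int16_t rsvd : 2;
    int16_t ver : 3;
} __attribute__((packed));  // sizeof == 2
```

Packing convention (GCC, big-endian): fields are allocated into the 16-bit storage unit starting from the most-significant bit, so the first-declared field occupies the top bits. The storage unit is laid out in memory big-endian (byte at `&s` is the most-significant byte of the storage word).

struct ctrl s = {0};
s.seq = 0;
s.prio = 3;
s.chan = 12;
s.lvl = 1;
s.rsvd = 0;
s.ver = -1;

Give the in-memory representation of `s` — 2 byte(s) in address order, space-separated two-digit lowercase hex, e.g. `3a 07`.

6c 27

seq:1 = 0 → 0x0 << 15 → word 0x0000
prio:2 = 3 → 0x3 << 13 → word 0x6000
chan:5 = 12 → 0xc << 8 → word 0x6c00
lvl:3 = 1 → 0x1 << 5 → word 0x6c20
rsvd:2 = 0 → 0x0 << 3 → word 0x6c20
ver:3 = -1 → 0x7 << 0 → word 0x6c27
word = 0x6c27 → big-endian bytes:
  [0]=0x6c  [1]=0x27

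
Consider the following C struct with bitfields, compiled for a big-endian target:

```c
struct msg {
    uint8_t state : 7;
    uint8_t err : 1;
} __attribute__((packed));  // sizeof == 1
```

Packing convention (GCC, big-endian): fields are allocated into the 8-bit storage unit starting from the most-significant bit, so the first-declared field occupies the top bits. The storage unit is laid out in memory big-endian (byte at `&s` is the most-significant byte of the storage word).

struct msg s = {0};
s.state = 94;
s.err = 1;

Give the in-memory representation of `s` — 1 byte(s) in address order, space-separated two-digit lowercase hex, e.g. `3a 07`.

[1+:7] state=94 & 0x7f = 0x5e; word=0xbc
[0+:1] err=1 & 0x1 = 0x1; word=0xbd
word = 0xbd → big-endian bytes:
  [0]=0xbd

bd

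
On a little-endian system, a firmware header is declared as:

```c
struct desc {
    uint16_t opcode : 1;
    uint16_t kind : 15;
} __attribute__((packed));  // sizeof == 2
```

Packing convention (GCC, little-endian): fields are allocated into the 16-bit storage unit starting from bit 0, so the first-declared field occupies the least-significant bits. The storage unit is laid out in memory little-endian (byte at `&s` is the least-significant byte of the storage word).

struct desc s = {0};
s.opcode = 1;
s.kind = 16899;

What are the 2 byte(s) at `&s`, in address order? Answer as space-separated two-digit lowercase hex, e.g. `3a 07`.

07 84

[0+:1] opcode=1 & 0x1 = 0x1; word=0x0001
[1+:15] kind=16899 & 0x7fff = 0x4203; word=0x8407
word = 0x8407 → little-endian bytes:
  [0]=0x07  [1]=0x84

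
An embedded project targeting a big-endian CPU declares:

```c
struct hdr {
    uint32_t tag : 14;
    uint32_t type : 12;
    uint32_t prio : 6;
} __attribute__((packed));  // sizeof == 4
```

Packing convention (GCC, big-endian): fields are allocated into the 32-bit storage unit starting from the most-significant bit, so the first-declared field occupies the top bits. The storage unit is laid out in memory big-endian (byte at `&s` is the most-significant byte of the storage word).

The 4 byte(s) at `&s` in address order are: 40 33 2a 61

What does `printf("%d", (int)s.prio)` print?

33

[0]=0x40 [1]=0x33 [2]=0x2a [3]=0x61 (big-endian) → word 0x40332a61
tag:14 @ bit 18 → (0x40332a61>>18)&0x3fff = 0x100c
type:12 @ bit 6 → (0x40332a61>>6)&0xfff = 0xca9
prio:6 @ bit 0 → (0x40332a61>>0)&0x3f = 0x21  ←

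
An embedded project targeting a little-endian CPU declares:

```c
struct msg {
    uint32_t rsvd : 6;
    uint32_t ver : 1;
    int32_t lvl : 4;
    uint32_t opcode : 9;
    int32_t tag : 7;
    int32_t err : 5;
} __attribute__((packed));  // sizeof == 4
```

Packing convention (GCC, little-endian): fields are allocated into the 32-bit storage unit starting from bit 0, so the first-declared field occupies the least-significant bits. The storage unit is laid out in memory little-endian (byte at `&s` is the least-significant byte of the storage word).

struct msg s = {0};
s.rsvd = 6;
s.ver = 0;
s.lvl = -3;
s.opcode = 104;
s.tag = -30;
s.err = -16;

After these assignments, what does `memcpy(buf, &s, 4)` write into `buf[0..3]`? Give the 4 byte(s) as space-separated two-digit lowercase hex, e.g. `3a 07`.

86 46 23 86

rsvd (6b) val=6 bits=0x6 at bit 0: 0x00000006
ver (1b) val=0 bits=0x0 at bit 6: 0x00000006
lvl (4b) val=-3 bits=0xd at bit 7: 0x00000686
opcode (9b) val=104 bits=0x68 at bit 11: 0x00034686
tag (7b) val=-30 bits=0x62 at bit 20: 0x06234686
err (5b) val=-16 bits=0x10 at bit 27: 0x86234686
word = 0x86234686 → little-endian bytes:
  [0]=0x86  [1]=0x46  [2]=0x23  [3]=0x86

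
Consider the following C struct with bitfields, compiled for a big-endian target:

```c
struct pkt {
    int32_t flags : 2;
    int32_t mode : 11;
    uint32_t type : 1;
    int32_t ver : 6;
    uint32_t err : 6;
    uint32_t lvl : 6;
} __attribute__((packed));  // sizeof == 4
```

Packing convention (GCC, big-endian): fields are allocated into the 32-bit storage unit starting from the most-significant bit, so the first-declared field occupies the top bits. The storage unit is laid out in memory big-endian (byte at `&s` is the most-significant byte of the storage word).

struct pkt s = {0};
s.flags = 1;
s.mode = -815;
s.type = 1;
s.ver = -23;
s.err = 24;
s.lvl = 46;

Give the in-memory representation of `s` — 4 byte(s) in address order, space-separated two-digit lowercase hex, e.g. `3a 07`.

66 8e 96 2e

[30+:2] flags=1 & 0x3 = 0x1; word=0x40000000
[19+:11] mode=-815 & 0x7ff = 0x4d1; word=0x66880000
[18+:1] type=1 & 0x1 = 0x1; word=0x668c0000
[12+:6] ver=-23 & 0x3f = 0x29; word=0x668e9000
[6+:6] err=24 & 0x3f = 0x18; word=0x668e9600
[0+:6] lvl=46 & 0x3f = 0x2e; word=0x668e962e
word = 0x668e962e → big-endian bytes:
  [0]=0x66  [1]=0x8e  [2]=0x96  [3]=0x2e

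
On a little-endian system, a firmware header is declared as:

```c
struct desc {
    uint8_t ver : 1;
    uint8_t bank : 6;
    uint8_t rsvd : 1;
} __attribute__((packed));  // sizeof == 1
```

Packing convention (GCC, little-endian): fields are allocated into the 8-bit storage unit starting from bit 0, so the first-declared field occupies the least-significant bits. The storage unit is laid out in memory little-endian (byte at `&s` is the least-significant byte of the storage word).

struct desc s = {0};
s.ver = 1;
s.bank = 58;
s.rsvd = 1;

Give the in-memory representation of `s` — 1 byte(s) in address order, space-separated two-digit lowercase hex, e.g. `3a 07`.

ver:1 = 1 → 0x1 << 0 → word 0x01
bank:6 = 58 → 0x3a << 1 → word 0x75
rsvd:1 = 1 → 0x1 << 7 → word 0xf5
word = 0xf5 → little-endian bytes:
  [0]=0xf5

f5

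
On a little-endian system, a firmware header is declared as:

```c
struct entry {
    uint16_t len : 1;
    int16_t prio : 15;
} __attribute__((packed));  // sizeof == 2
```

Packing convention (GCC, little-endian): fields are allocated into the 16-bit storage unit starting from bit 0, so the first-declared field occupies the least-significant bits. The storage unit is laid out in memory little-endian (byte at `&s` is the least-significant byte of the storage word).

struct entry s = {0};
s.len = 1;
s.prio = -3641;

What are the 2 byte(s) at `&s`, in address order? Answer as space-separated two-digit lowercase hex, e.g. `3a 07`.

[0+:1] len=1 & 0x1 = 0x1; word=0x0001
[1+:15] prio=-3641 & 0x7fff = 0x71c7; word=0xe38f
word = 0xe38f → little-endian bytes:
  [0]=0x8f  [1]=0xe3

8f e3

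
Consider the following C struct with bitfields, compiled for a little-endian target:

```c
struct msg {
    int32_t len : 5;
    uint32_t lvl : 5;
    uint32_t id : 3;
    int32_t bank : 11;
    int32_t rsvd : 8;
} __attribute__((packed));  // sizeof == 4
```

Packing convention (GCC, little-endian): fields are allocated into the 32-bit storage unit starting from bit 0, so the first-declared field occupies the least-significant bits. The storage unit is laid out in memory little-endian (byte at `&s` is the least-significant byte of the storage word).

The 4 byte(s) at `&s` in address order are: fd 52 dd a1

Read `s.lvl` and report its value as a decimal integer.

[0]=0xfd [1]=0x52 [2]=0xdd [3]=0xa1 (little-endian) → word 0xa1dd52fd
len:5 @ bit 0 → (0xa1dd52fd>>0)&0x1f = 0x1d
lvl:5 @ bit 5 → (0xa1dd52fd>>5)&0x1f = 0x17  ←
id:3 @ bit 10 → (0xa1dd52fd>>10)&0x7 = 0x4
bank:11 @ bit 13 → (0xa1dd52fd>>13)&0x7ff = 0x6ea
rsvd:8 @ bit 24 → (0xa1dd52fd>>24)&0xff = 0xa1

23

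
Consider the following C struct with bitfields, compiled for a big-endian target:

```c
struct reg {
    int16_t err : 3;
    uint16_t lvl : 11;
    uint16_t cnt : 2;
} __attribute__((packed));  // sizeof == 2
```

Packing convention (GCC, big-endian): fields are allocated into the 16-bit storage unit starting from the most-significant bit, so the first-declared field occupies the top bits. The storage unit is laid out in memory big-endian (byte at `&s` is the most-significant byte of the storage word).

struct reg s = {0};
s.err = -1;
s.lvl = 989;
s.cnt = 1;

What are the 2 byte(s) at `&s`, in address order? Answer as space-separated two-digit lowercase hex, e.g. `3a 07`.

err:3 = -1 → 0x7 << 13 → word 0xe000
lvl:11 = 989 → 0x3dd << 2 → word 0xef74
cnt:2 = 1 → 0x1 << 0 → word 0xef75
word = 0xef75 → big-endian bytes:
  [0]=0xef  [1]=0x75

ef 75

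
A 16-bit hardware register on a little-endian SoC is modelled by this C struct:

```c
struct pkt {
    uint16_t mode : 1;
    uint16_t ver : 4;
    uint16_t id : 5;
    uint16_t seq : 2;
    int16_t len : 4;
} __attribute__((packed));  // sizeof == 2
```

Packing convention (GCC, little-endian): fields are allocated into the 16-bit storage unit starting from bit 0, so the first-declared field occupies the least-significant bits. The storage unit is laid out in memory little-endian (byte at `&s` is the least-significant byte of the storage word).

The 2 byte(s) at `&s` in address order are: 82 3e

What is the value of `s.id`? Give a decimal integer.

20

[0]=0x82 [1]=0x3e (little-endian) → word 0x3e82
mode [0+:1] = (word>>0) & 0x1 = 0
ver [1+:4] = (word>>1) & 0xf = 1
id [5+:5] = (word>>5) & 0x1f = 20  ←
seq [10+:2] = (word>>10) & 0x3 = 3
len [12+:4] = (word>>12) & 0xf = 3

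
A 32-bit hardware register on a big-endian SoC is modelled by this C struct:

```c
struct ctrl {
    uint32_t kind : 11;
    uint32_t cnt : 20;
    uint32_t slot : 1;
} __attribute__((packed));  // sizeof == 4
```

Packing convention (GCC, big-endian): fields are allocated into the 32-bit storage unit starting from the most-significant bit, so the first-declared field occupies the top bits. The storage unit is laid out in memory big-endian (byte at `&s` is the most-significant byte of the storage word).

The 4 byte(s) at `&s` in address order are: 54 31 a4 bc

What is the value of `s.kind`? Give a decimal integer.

[0]=0x54 [1]=0x31 [2]=0xa4 [3]=0xbc (big-endian) → word 0x5431a4bc
kind [21+:11] = (word>>21) & 0x7ff = 673  ←
cnt [1+:20] = (word>>1) & 0xfffff = 578142
slot [0+:1] = (word>>0) & 0x1 = 0

673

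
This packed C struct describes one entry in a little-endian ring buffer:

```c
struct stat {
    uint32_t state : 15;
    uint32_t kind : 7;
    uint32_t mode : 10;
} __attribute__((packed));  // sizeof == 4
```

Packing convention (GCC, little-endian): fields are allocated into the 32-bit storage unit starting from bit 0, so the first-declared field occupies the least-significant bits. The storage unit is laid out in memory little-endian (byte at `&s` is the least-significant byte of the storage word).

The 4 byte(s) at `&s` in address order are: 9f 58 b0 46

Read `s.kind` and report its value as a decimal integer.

[0]=0x9f [1]=0x58 [2]=0xb0 [3]=0x46 (little-endian) → word 0x46b0589f
state [0+:15] = (word>>0) & 0x7fff = 22687
kind [15+:7] = (word>>15) & 0x7f = 96  ←
mode [22+:10] = (word>>22) & 0x3ff = 282

96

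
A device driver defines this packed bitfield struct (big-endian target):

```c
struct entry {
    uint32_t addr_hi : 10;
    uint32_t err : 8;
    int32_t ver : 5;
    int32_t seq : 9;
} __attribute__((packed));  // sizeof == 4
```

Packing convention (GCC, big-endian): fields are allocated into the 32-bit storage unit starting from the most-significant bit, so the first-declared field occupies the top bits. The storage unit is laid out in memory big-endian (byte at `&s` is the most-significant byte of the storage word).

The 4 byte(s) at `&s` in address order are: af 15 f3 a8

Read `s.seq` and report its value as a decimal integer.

[0]=0xaf [1]=0x15 [2]=0xf3 [3]=0xa8 (big-endian) → word 0xaf15f3a8
addr_hi:10 @ bit 22 → (0xaf15f3a8>>22)&0x3ff = 0x2bc
err:8 @ bit 14 → (0xaf15f3a8>>14)&0xff = 0x57
ver:5 @ bit 9 → (0xaf15f3a8>>9)&0x1f = 0x19
seq:9 @ bit 0 → (0xaf15f3a8>>0)&0x1ff = 0x1a8  ←
seq signed 9b, MSB=1: 424 - 512 = -88

-88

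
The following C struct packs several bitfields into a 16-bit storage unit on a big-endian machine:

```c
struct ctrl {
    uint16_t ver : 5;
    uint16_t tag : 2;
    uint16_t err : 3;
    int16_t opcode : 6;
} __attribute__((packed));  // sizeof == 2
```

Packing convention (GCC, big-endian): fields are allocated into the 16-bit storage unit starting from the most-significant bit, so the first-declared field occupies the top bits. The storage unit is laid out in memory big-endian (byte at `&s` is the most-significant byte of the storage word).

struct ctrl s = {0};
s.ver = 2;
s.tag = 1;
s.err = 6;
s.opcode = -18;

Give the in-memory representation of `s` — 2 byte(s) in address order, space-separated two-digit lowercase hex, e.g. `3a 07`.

13 ae

[11+:5] ver=2 & 0x1f = 0x2; word=0x1000
[9+:2] tag=1 & 0x3 = 0x1; word=0x1200
[6+:3] err=6 & 0x7 = 0x6; word=0x1380
[0+:6] opcode=-18 & 0x3f = 0x2e; word=0x13ae
word = 0x13ae → big-endian bytes:
  [0]=0x13  [1]=0xae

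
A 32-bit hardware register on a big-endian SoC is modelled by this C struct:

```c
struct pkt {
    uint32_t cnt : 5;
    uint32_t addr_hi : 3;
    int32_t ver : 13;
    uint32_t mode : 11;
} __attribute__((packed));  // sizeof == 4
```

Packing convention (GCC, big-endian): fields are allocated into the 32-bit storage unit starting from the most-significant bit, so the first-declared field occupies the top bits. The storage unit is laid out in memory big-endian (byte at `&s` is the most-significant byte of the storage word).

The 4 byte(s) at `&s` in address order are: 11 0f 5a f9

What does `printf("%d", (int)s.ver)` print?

[0]=0x11 [1]=0x0f [2]=0x5a [3]=0xf9 (big-endian) → word 0x110f5af9
cnt [27+:5] = (word>>27) & 0x1f = 2
addr_hi [24+:3] = (word>>24) & 0x7 = 1
ver [11+:13] = (word>>11) & 0x1fff = 491  ←
mode [0+:11] = (word>>0) & 0x7ff = 761
ver signed 13b, MSB=0: value = 491

491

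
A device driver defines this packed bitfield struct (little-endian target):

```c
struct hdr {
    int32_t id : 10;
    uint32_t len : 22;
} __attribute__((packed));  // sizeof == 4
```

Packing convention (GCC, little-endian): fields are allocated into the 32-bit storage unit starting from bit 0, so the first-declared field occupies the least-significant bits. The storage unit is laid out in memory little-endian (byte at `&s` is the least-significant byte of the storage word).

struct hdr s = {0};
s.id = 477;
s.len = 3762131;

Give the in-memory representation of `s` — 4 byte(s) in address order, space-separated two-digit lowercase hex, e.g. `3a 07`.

id:10 = 477 → 0x1dd << 0 → word 0x000001dd
len:22 = 3762131 → 0x3967d3 << 10 → word 0xe59f4ddd
word = 0xe59f4ddd → little-endian bytes:
  [0]=0xdd  [1]=0x4d  [2]=0x9f  [3]=0xe5

dd 4d 9f e5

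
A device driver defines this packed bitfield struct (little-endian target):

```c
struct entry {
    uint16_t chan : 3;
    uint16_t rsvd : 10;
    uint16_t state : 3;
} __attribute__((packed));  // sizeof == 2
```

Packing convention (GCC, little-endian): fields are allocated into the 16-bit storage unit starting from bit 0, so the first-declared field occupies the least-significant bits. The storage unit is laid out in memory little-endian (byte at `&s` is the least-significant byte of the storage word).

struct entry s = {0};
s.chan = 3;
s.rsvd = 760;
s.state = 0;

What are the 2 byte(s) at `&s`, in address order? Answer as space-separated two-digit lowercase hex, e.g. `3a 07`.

c3 17

[0+:3] chan=3 & 0x7 = 0x3; word=0x0003
[3+:10] rsvd=760 & 0x3ff = 0x2f8; word=0x17c3
[13+:3] state=0 & 0x7 = 0x0; word=0x17c3
word = 0x17c3 → little-endian bytes:
  [0]=0xc3  [1]=0x17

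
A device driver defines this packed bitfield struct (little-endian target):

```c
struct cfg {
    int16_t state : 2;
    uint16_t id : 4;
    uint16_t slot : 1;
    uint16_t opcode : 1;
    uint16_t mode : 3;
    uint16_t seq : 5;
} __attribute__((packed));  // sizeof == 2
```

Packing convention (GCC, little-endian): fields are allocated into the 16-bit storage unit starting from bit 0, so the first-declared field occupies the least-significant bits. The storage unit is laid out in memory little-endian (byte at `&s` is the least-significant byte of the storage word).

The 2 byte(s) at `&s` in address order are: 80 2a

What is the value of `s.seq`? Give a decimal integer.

5

[0]=0x80 [1]=0x2a (little-endian) → word 0x2a80
state [0+:2] = (word>>0) & 0x3 = 0
id [2+:4] = (word>>2) & 0xf = 0
slot [6+:1] = (word>>6) & 0x1 = 0
opcode [7+:1] = (word>>7) & 0x1 = 1
mode [8+:3] = (word>>8) & 0x7 = 2
seq [11+:5] = (word>>11) & 0x1f = 5  ←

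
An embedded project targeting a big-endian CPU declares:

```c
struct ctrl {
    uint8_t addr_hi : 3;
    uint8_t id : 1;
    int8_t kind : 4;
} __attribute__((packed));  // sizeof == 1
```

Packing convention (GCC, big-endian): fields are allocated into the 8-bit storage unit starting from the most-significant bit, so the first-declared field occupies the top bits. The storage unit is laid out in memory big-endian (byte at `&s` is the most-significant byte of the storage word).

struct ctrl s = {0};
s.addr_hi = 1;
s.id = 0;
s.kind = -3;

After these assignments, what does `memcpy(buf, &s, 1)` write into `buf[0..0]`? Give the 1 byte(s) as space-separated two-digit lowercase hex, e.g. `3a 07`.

[5+:3] addr_hi=1 & 0x7 = 0x1; word=0x20
[4+:1] id=0 & 0x1 = 0x0; word=0x20
[0+:4] kind=-3 & 0xf = 0xd; word=0x2d
word = 0x2d → big-endian bytes:
  [0]=0x2d

2d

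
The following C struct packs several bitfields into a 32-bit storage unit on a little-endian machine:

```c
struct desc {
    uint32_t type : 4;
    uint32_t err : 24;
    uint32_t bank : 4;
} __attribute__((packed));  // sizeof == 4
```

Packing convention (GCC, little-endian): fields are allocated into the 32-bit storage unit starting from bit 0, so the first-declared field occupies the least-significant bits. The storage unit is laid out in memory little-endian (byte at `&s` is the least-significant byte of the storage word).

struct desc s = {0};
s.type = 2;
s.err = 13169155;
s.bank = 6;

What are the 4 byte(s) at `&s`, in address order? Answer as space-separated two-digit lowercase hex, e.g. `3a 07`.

[0+:4] type=2 & 0xf = 0x2; word=0x00000002
[4+:24] err=13169155 & 0xffffff = 0xc8f203; word=0x0c8f2032
[28+:4] bank=6 & 0xf = 0x6; word=0x6c8f2032
word = 0x6c8f2032 → little-endian bytes:
  [0]=0x32  [1]=0x20  [2]=0x8f  [3]=0x6c

32 20 8f 6c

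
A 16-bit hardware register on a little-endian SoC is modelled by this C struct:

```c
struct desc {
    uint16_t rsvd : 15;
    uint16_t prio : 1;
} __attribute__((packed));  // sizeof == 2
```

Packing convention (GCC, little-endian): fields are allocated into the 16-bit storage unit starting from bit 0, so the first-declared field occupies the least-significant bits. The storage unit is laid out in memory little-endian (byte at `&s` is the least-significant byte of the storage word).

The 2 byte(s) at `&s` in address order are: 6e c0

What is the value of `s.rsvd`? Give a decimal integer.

16494

[0]=0x6e [1]=0xc0 (little-endian) → word 0xc06e
rsvd:15 @ bit 0 → (0xc06e>>0)&0x7fff = 0x406e  ←
prio:1 @ bit 15 → (0xc06e>>15)&0x1 = 0x1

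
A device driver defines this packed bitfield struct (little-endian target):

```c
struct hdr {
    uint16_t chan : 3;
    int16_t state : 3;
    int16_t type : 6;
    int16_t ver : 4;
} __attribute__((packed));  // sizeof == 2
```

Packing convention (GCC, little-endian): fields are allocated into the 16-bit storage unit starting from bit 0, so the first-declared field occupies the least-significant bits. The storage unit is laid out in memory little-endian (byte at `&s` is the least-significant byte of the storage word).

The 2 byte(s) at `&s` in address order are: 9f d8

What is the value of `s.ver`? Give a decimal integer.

-3

[0]=0x9f [1]=0xd8 (little-endian) → word 0xd89f
chan [0+:3] = (word>>0) & 0x7 = 7
state [3+:3] = (word>>3) & 0x7 = 3
type [6+:6] = (word>>6) & 0x3f = 34
ver [12+:4] = (word>>12) & 0xf = 13  ←
ver signed 4b, MSB=1: 13 - 16 = -3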